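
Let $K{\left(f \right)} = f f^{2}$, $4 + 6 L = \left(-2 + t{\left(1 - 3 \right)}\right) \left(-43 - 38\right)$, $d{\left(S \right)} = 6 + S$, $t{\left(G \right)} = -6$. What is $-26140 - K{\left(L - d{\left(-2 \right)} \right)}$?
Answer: $- \frac{30496780}{27} \approx -1.1295 \cdot 10^{6}$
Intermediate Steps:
$L = \frac{322}{3}$ ($L = - \frac{2}{3} + \frac{\left(-2 - 6\right) \left(-43 - 38\right)}{6} = - \frac{2}{3} + \frac{\left(-8\right) \left(-81\right)}{6} = - \frac{2}{3} + \frac{1}{6} \cdot 648 = - \frac{2}{3} + 108 = \frac{322}{3} \approx 107.33$)
$K{\left(f \right)} = f^{3}$
$-26140 - K{\left(L - d{\left(-2 \right)} \right)} = -26140 - \left(\frac{322}{3} - \left(6 - 2\right)\right)^{3} = -26140 - \left(\frac{322}{3} - 4\right)^{3} = -26140 - \left(\frac{310}{3}\right)^{3} = -26140 - \frac{29791000}{27} = - \frac{30496780}{27}$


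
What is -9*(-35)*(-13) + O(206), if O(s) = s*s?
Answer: 38341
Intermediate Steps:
O(s) = s²
-9*(-35)*(-13) + O(206) = -9*(-35)*(-13) + 206² = 315*(-13) + 42436 = -4095 + 42436 = 38341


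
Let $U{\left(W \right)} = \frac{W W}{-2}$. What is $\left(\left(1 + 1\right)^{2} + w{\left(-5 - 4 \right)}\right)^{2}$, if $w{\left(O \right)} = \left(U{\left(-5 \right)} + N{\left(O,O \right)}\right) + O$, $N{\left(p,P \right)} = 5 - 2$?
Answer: $\frac{841}{4} \approx 210.25$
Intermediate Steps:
$U{\left(W \right)} = - \frac{W^{2}}{2}$ ($U{\left(W \right)} = W^{2} \left(- \frac{1}{2}\right) = - \frac{W^{2}}{2}$)
$N{\left(p,P \right)} = 3$ ($N{\left(p,P \right)} = 5 - 2 = 3$)
$w{\left(O \right)} = - \frac{19}{2} + O$ ($w{\left(O \right)} = \left(- \frac{\left(-5\right)^{2}}{2} + 3\right) + O = \left(\left(- \frac{1}{2}\right) 25 + 3\right) + O = \left(- \frac{25}{2} + 3\right) + O = - \frac{19}{2} + O$)
$\left(\left(1 + 1\right)^{2} + w{\left(-5 - 4 \right)}\right)^{2} = \left(\left(1 + 1\right)^{2} - \frac{37}{2}\right)^{2} = \left(2^{2} - \frac{37}{2}\right)^{2} = \left(4 - \frac{37}{2}\right)^{2} = \left(- \frac{29}{2}\right)^{2} = \frac{841}{4}$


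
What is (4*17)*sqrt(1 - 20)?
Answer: 68*I*sqrt(19) ≈ 296.41*I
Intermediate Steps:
(4*17)*sqrt(1 - 20) = 68*sqrt(-19) = 68*(I*sqrt(19)) = 68*I*sqrt(19)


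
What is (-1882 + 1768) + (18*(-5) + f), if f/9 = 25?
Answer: 21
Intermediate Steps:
f = 225 (f = 9*25 = 225)
(-1882 + 1768) + (18*(-5) + f) = (-1882 + 1768) + (18*(-5) + 225) = -114 + (-90 + 225) = -114 + 135 = 21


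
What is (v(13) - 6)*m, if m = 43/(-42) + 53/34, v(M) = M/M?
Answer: -955/357 ≈ -2.6751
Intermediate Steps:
v(M) = 1
m = 191/357 (m = 43*(-1/42) + 53*(1/34) = -43/42 + 53/34 = 191/357 ≈ 0.53501)
(v(13) - 6)*m = (1 - 6)*(191/357) = -5*191/357 = -955/357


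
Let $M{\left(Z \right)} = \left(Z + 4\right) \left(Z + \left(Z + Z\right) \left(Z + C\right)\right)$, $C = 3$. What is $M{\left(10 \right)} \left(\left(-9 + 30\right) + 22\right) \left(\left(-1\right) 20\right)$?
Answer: $-3250800$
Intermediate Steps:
$M{\left(Z \right)} = \left(4 + Z\right) \left(Z + 2 Z \left(3 + Z\right)\right)$ ($M{\left(Z \right)} = \left(Z + 4\right) \left(Z + \left(Z + Z\right) \left(Z + 3\right)\right) = \left(4 + Z\right) \left(Z + 2 Z \left(3 + Z\right)\right)$)
$M{\left(10 \right)} \left(\left(-9 + 30\right) + 22\right) \left(\left(-1\right) 20\right) = 10 \left(28 + 2 \cdot 10^{2} + 15 \cdot 10\right) \left(\left(-9 + 30\right) + 22\right) \left(\left(-1\right) 20\right) = 10 \left(28 + 2 \cdot 100 + 150\right) \left(21 + 22\right) \left(-20\right) = 10 \left(28 + 200 + 150\right) 43 \left(-20\right) = 10 \cdot 378 \cdot 43 \left(-20\right) = 3780 \cdot 43 \left(-20\right) = 162540 \left(-20\right) = -3250800$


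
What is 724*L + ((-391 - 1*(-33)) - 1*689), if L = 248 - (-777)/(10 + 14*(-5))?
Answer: 845646/5 ≈ 1.6913e+5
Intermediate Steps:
L = 4701/20 (L = 248 - (-777)/(10 - 70) = 248 - (-777)/(-60) = 248 - (-777)*(-1)/60 = 248 - 1*259/20 = 248 - 259/20 = 4701/20 ≈ 235.05)
724*L + ((-391 - 1*(-33)) - 1*689) = 724*(4701/20) + ((-391 - 1*(-33)) - 1*689) = 850881/5 + ((-391 + 33) - 689) = 850881/5 + (-358 - 689) = 850881/5 - 1047 = 845646/5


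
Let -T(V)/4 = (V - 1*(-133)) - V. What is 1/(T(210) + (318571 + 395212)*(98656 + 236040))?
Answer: 1/238900314436 ≈ 4.1858e-12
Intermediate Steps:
T(V) = -532 (T(V) = -4*((V - 1*(-133)) - V) = -4*((V + 133) - V) = -4*((133 + V) - V) = -4*133 = -532)
1/(T(210) + (318571 + 395212)*(98656 + 236040)) = 1/(-532 + (318571 + 395212)*(98656 + 236040)) = 1/(-532 + 713783*334696) = 1/(-532 + 238900314968) = 1/238900314436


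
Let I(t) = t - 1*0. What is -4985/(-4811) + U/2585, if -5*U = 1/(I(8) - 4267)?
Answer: 274412166186/264833883325 ≈ 1.0362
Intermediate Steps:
I(t) = t (I(t) = t + 0 = t)
U = 1/21295 (U = -1/(5*(8 - 4267)) = -⅕/(-4259) = -⅕*(-1/4259) = 1/21295 ≈ 4.6959e-5)
-4985/(-4811) + U/2585 = -4985/(-4811) + (1/21295)/2585 = -4985*(-1/4811) + (1/21295)*(1/2585) = 4985/4811 + 1/55047575 = 274412166186/264833883325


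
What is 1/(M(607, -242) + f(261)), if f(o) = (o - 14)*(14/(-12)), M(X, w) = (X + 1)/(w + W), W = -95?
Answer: -2022/586321 ≈ -0.0034486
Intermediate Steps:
M(X, w) = (1 + X)/(-95 + w) (M(X, w) = (X + 1)/(w - 95) = (1 + X)/(-95 + w))
f(o) = 49/3 - 7*o/6 (f(o) = (-14 + o)*(14*(-1/12)) = (-14 + o)*(-7/6) = 49/3 - 7*o/6)
1/(M(607, -242) + f(261)) = 1/((1 + 607)/(-95 - 242) + (49/3 - 7/6*261)) = 1/(608/(-337) + (49/3 - 609/2)) = 1/(-1/337*608 - 1729/6) = 1/(-608/337 - 1729/6) = 1/(-586321/2022) = -2022/586321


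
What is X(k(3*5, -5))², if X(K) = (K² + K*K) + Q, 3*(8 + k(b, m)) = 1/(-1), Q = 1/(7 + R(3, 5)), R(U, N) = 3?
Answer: 156475081/8100 ≈ 19318.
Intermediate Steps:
Q = ⅒ (Q = 1/(7 + 3) = 1/10 = ⅒ ≈ 0.10000)
k(b, m) = -25/3 (k(b, m) = -8 + (⅓)/(-1) = -8 + (⅓)*(-1) = -8 - ⅓ = -25/3)
X(K) = ⅒ + 2*K² (X(K) = (K² + K*K) + ⅒ = (K² + K²) + ⅒ = 2*K² + ⅒ = ⅒ + 2*K²)
X(k(3*5, -5))² = (⅒ + 2*(-25/3)²)² = (⅒ + 2*(625/9))² = (⅒ + 1250/9)² = (12509/90)² = 156475081/8100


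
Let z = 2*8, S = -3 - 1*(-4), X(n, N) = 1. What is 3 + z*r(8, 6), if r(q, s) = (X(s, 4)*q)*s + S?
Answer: 787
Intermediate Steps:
S = 1 (S = -3 + 4 = 1)
r(q, s) = 1 + q*s (r(q, s) = (1*q)*s + 1 = q*s + 1 = 1 + q*s)
z = 16
3 + z*r(8, 6) = 3 + 16*(1 + 8*6) = 3 + 16*(1 + 48) = 3 + 16*49 = 3 + 784 = 787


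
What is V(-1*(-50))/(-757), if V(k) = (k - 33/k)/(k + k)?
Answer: -2467/3785000 ≈ -0.00065178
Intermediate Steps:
V(k) = (k - 33/k)/(2*k) (V(k) = (k - 33/k)/((2*k)) = (k - 33/k)*(1/(2*k)) = (k - 33/k)/(2*k))
V(-1*(-50))/(-757) = ((-33 + (-1*(-50))²)/(2*(-1*(-50))²))/(-757) = ((½)*(-33 + 50²)/50²)*(-1/757) = ((½)*(1/2500)*(-33 + 2500))*(-1/757) = ((½)*(1/2500)*2467)*(-1/757) = (2467/5000)*(-1/757) = -2467/3785000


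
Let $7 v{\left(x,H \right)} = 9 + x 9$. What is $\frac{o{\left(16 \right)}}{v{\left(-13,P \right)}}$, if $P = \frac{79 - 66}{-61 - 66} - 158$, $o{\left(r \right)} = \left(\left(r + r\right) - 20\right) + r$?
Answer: $- \frac{49}{27} \approx -1.8148$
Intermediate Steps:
$o{\left(r \right)} = -20 + 3 r$ ($o{\left(r \right)} = \left(2 r - 20\right) + r = \left(-20 + 2 r\right) + r = -20 + 3 r$)
$P = - \frac{20079}{127}$ ($P = \frac{13}{-127} - 158 = 13 \left(- \frac{1}{127}\right) - 158 = - \frac{13}{127} - 158 = - \frac{20079}{127} \approx -158.1$)
$v{\left(x,H \right)} = \frac{9}{7} + \frac{9 x}{7}$ ($v{\left(x,H \right)} = \frac{9 + x 9}{7} = \frac{9 + 9 x}{7} = \frac{9}{7} + \frac{9 x}{7}$)
$\frac{o{\left(16 \right)}}{v{\left(-13,P \right)}} = \frac{-20 + 3 \cdot 16}{\frac{9}{7} + \frac{9}{7} \left(-13\right)} = \frac{-20 + 48}{\frac{9}{7} - \frac{117}{7}} = \frac{28}{- \frac{108}{7}} = 28 \left(- \frac{7}{108}\right) = - \frac{49}{27}$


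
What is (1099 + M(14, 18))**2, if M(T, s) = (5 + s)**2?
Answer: 2650384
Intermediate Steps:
(1099 + M(14, 18))**2 = (1099 + (5 + 18)**2)**2 = (1099 + 23**2)**2 = (1099 + 529)**2 = 1628**2 = 2650384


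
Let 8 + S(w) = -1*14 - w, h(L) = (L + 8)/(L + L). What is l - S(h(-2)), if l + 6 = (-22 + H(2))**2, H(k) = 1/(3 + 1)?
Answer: 7801/16 ≈ 487.56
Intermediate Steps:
h(L) = (8 + L)/(2*L) (h(L) = (8 + L)/((2*L)) = (8 + L)*(1/(2*L)) = (8 + L)/(2*L))
H(k) = 1/4
S(w) = -22 - w (S(w) = -8 + (-1*14 - w) = -8 + (-14 - w) = -22 - w)
l = 7473/16 (l = -6 + (-22 + 1/4)**2 = -6 + (-87/4)**2 = -6 + 7569/16 = 7473/16 ≈ 467.06)
l - S(h(-2)) = 7473/16 - (-22 - (8 - 2)/(2*(-2))) = 7473/16 - (-22 - (-1)*6/(2*2)) = 7473/16 - (-22 - 1*(-3/2)) = 7473/16 - (-22 + 3/2) = 7473/16 - 1*(-41/2) = 7473/16 + 41/2 = 7801/16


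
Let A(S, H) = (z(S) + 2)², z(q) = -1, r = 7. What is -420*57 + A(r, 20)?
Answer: -23939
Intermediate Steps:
A(S, H) = 1 (A(S, H) = (-1 + 2)² = 1² = 1)
-420*57 + A(r, 20) = -420*57 + 1 = -23940 + 1 = -23939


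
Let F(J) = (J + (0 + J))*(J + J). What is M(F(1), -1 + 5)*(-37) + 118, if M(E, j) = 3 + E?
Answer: -141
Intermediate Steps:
F(J) = 4*J**2 (F(J) = (J + J)*(2*J) = (2*J)*(2*J) = 4*J**2)
M(F(1), -1 + 5)*(-37) + 118 = (3 + 4*1**2)*(-37) + 118 = (3 + 4*1)*(-37) + 118 = (3 + 4)*(-37) + 118 = 7*(-37) + 118 = -259 + 118 = -141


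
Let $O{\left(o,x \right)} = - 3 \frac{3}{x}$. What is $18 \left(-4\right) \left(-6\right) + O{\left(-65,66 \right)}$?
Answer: $\frac{9501}{22} \approx 431.86$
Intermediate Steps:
$O{\left(o,x \right)} = - \frac{9}{x}$
$18 \left(-4\right) \left(-6\right) + O{\left(-65,66 \right)} = 18 \left(-4\right) \left(-6\right) - \frac{9}{66} = \left(-72\right) \left(-6\right) - \frac{3}{22} = 432 - \frac{3}{22} = \frac{9501}{22}$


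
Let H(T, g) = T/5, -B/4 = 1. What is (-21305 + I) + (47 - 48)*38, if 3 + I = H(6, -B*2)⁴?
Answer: -13339954/625 ≈ -21344.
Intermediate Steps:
B = -4 (B = -4*1 = -4)
H(T, g) = T/5 (H(T, g) = T*(⅕) = T/5)
I = -579/625 (I = -3 + ((⅕)*6)⁴ = -3 + (6/5)⁴ = -3 + 1296/625 = -579/625 ≈ -0.92640)
(-21305 + I) + (47 - 48)*38 = (-21305 - 579/625) + (47 - 48)*38 = -13316204/625 - 1*38 = -13316204/625 - 38 = -13339954/625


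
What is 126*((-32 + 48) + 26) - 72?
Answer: 5220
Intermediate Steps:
126*((-32 + 48) + 26) - 72 = 126*(16 + 26) - 72 = 126*42 - 72 = 5292 - 72 = 5220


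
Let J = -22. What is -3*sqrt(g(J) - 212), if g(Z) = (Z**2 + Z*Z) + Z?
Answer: -3*sqrt(734) ≈ -81.277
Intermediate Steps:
g(Z) = Z + 2*Z**2 (g(Z) = (Z**2 + Z**2) + Z = 2*Z**2 + Z = Z + 2*Z**2)
-3*sqrt(g(J) - 212) = -3*sqrt(-22*(1 + 2*(-22)) - 212) = -3*sqrt(-22*(1 - 44) - 212) = -3*sqrt(-22*(-43) - 212) = -3*sqrt(946 - 212) = -3*sqrt(734)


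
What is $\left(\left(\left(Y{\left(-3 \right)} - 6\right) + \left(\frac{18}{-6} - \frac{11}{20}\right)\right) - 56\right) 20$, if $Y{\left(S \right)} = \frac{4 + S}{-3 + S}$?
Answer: $- \frac{3943}{3} \approx -1314.3$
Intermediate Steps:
$Y{\left(S \right)} = \frac{4 + S}{-3 + S}$
$\left(\left(\left(Y{\left(-3 \right)} - 6\right) + \left(\frac{18}{-6} - \frac{11}{20}\right)\right) - 56\right) 20 = \left(\left(\left(\frac{4 - 3}{-3 - 3} - 6\right) + \left(\frac{18}{-6} - \frac{11}{20}\right)\right) - 56\right) 20 = \left(\left(\left(\frac{1}{-6} \cdot 1 - 6\right) + \left(18 \left(- \frac{1}{6}\right) - \frac{11}{20}\right)\right) - 56\right) 20 = \left(\left(\left(\left(- \frac{1}{6}\right) 1 - 6\right) - \frac{71}{20}\right) - 56\right) 20 = \left(\left(\left(- \frac{1}{6} - 6\right) - \frac{71}{20}\right) - 56\right) 20 = \left(\left(- \frac{37}{6} - \frac{71}{20}\right) - 56\right) 20 = \left(- \frac{583}{60} - 56\right) 20 = \left(- \frac{3943}{60}\right) 20 = - \frac{3943}{3}$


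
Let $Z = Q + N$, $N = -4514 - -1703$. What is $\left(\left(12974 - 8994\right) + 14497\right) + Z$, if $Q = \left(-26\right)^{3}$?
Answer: $-1910$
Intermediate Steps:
$Q = -17576$
$N = -2811$ ($N = -4514 + 1703 = -2811$)
$Z = -20387$ ($Z = -17576 - 2811 = -20387$)
$\left(\left(12974 - 8994\right) + 14497\right) + Z = \left(\left(12974 - 8994\right) + 14497\right) - 20387 = \left(3980 + 14497\right) - 20387 = 18477 - 20387 = -1910$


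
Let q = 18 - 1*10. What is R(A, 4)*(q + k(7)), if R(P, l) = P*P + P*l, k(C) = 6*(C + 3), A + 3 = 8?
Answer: 3060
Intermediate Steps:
A = 5 (A = -3 + 8 = 5)
k(C) = 18 + 6*C (k(C) = 6*(3 + C) = 18 + 6*C)
q = 8 (q = 18 - 10 = 8)
R(P, l) = P**2 + P*l
R(A, 4)*(q + k(7)) = (5*(5 + 4))*(8 + (18 + 6*7)) = (5*9)*(8 + (18 + 42)) = 45*(8 + 60) = 45*68 = 3060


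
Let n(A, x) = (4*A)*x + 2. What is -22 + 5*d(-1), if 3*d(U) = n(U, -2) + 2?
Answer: -2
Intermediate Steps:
n(A, x) = 2 + 4*A*x (n(A, x) = 4*A*x + 2 = 2 + 4*A*x)
d(U) = 4/3 - 8*U/3 (d(U) = ((2 + 4*U*(-2)) + 2)/3 = ((2 - 8*U) + 2)/3 = (4 - 8*U)/3 = 4/3 - 8*U/3)
-22 + 5*d(-1) = -22 + 5*(4/3 - 8/3*(-1)) = -22 + 5*(4/3 + 8/3) = -22 + 5*4 = -22 + 20 = -2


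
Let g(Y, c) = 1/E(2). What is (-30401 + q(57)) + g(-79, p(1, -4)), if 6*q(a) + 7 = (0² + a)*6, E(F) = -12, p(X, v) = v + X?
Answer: -121381/4 ≈ -30345.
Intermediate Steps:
p(X, v) = X + v
g(Y, c) = -1/12 (g(Y, c) = 1/(-12) = -1/12)
q(a) = -7/6 + a (q(a) = -7/6 + ((0² + a)*6)/6 = -7/6 + ((0 + a)*6)/6 = -7/6 + (a*6)/6 = -7/6 + (6*a)/6 = -7/6 + a)
(-30401 + q(57)) + g(-79, p(1, -4)) = (-30401 + (-7/6 + 57)) - 1/12 = (-30401 + 335/6) - 1/12 = -182071/6 - 1/12 = -121381/4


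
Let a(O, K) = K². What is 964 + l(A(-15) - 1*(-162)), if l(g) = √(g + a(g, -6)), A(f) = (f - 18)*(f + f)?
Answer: 964 + 6*√33 ≈ 998.47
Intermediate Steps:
A(f) = 2*f*(-18 + f) (A(f) = (-18 + f)*(2*f) = 2*f*(-18 + f))
l(g) = √(36 + g) (l(g) = √(g + (-6)²) = √(g + 36) = √(36 + g))
964 + l(A(-15) - 1*(-162)) = 964 + √(36 + (2*(-15)*(-18 - 15) - 1*(-162))) = 964 + √(36 + (2*(-15)*(-33) + 162)) = 964 + √(36 + (990 + 162)) = 964 + √(36 + 1152) = 964 + √1188 = 964 + 6*√33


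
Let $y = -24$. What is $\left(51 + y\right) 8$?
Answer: $216$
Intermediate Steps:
$\left(51 + y\right) 8 = \left(51 - 24\right) 8 = 27 \cdot 8 = 216$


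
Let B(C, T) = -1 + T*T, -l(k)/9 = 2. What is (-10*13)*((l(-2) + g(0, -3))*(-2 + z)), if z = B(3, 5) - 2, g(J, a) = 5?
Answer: 33800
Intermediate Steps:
l(k) = -18 (l(k) = -9*2 = -18)
B(C, T) = -1 + T**2
z = 22 (z = (-1 + 5**2) - 2 = (-1 + 25) - 2 = 24 - 2 = 22)
(-10*13)*((l(-2) + g(0, -3))*(-2 + z)) = (-10*13)*((-18 + 5)*(-2 + 22)) = -(-1690)*20 = -130*(-260) = 33800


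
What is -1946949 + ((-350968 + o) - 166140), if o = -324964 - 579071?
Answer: -3368092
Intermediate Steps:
o = -904035
-1946949 + ((-350968 + o) - 166140) = -1946949 + ((-350968 - 904035) - 166140) = -1946949 + (-1255003 - 166140) = -1946949 - 1421143 = -3368092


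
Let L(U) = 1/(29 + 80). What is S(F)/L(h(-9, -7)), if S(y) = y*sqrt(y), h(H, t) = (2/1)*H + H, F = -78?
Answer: -8502*I*sqrt(78) ≈ -75088.0*I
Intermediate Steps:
h(H, t) = 3*H (h(H, t) = (2*1)*H + H = 2*H + H = 3*H)
S(y) = y**(3/2)
L(U) = 1/109
S(F)/L(h(-9, -7)) = (-78)**(3/2)/(1/109) = -78*I*sqrt(78)*109 = -8502*I*sqrt(78)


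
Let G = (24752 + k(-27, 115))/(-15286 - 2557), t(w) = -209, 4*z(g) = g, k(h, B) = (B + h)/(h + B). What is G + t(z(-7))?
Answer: -3753940/17843 ≈ -210.39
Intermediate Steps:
k(h, B) = 1 (k(h, B) = (B + h)/(B + h) = 1)
z(g) = g/4
G = -24753/17843 (G = (24752 + 1)/(-15286 - 2557) = 24753/(-17843) = 24753*(-1/17843) = -24753/17843 ≈ -1.3873)
G + t(z(-7)) = -24753/17843 - 209 = -3753940/17843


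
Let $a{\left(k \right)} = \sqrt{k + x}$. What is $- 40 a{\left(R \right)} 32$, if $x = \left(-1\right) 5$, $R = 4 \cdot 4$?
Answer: $- 1280 \sqrt{11} \approx -4245.3$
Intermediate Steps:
$R = 16$
$x = -5$
$a{\left(k \right)} = \sqrt{-5 + k}$ ($a{\left(k \right)} = \sqrt{k - 5} = \sqrt{-5 + k}$)
$- 40 a{\left(R \right)} 32 = - 40 \sqrt{-5 + 16} \cdot 32 = - 40 \sqrt{11} \cdot 32 = - 1280 \sqrt{11}$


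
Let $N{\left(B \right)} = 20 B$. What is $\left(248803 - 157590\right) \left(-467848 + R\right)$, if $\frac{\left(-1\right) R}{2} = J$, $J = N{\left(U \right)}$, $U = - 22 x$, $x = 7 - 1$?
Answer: $-42192214984$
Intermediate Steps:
$x = 6$ ($x = 7 - 1 = 6$)
$U = -132$ ($U = \left(-22\right) 6 = -132$)
$J = -2640$ ($J = 20 \left(-132\right) = -2640$)
$R = 5280$ ($R = \left(-2\right) \left(-2640\right) = 5280$)
$\left(248803 - 157590\right) \left(-467848 + R\right) = \left(248803 - 157590\right) \left(-467848 + 5280\right) = \left(248803 + \left(-229137 + 71547\right)\right) \left(-462568\right) = \left(248803 - 157590\right) \left(-462568\right) = 91213 \left(-462568\right) = -42192214984$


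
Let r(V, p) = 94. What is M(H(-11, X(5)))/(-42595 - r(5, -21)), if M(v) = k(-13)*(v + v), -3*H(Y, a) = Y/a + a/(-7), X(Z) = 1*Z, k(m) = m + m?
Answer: 1768/1494115 ≈ 0.0011833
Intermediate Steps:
k(m) = 2*m
X(Z) = Z
H(Y, a) = a/21 - Y/(3*a) (H(Y, a) = -(Y/a + a/(-7))/3 = -(Y/a + a*(-1/7))/3 = -(Y/a - a/7)/3 = -(-a/7 + Y/a)/3 = a/21 - Y/(3*a))
M(v) = -52*v (M(v) = (2*(-13))*(v + v) = -52*v)
M(H(-11, X(5)))/(-42595 - r(5, -21)) = (-52*((1/21)*5 - 1/3*(-11)/5))/(-42595 - 1*94) = (-52*(5/21 - 1/3*(-11)*1/5))/(-42595 - 94) = -52*(5/21 + 11/15)/(-42689) = -52*34/35*(-1/42689) = -1768/35*(-1/42689) = 1768/1494115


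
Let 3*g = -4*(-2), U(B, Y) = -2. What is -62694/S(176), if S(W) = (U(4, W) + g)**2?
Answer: -282123/2 ≈ -1.4106e+5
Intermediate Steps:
g = 8/3 (g = (-4*(-2))/3 = (1/3)*8 = 8/3 ≈ 2.6667)
S(W) = 4/9 (S(W) = (-2 + 8/3)**2 = (2/3)**2 = 4/9)
-62694/S(176) = -62694/4/9 = -62694*9/4 = -282123/2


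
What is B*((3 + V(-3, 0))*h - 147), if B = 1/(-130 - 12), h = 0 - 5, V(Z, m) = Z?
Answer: 147/142 ≈ 1.0352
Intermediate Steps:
h = -5
B = -1/142 (B = 1/(-142) = -1/142 ≈ -0.0070423)
B*((3 + V(-3, 0))*h - 147) = -((3 - 3)*(-5) - 147)/142 = -(0*(-5) - 147)/142 = -(0 - 147)/142 = -1/142*(-147) = 147/142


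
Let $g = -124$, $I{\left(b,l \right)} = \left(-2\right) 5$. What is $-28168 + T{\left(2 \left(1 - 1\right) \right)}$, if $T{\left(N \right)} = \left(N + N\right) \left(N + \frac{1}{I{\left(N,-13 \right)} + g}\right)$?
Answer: $-28168$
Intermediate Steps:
$I{\left(b,l \right)} = -10$
$T{\left(N \right)} = 2 N \left(- \frac{1}{134} + N\right)$ ($T{\left(N \right)} = \left(N + N\right) \left(N + \frac{1}{-10 - 124}\right) = 2 N \left(N + \frac{1}{-134}\right) = 2 N \left(N - \frac{1}{134}\right) = 2 N \left(- \frac{1}{134} + N\right)$)
$-28168 + T{\left(2 \left(1 - 1\right) \right)} = -28168 + \frac{2 \left(1 - 1\right) \left(-1 + 134 \cdot 2 \left(1 - 1\right)\right)}{67} = -28168 + \frac{2 \cdot 0 \left(-1 + 134 \cdot 2 \cdot 0\right)}{67} = -28168 + \frac{1}{67} \cdot 0 \left(-1 + 134 \cdot 0\right) = -28168 + \frac{1}{67} \cdot 0 \left(-1 + 0\right) = -28168 + \frac{1}{67} \cdot 0 \left(-1\right) = -28168 + 0 = -28168$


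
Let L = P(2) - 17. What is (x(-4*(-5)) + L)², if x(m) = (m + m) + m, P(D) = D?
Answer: 2025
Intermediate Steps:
x(m) = 3*m (x(m) = 2*m + m = 3*m)
L = -15 (L = 2 - 17 = -15)
(x(-4*(-5)) + L)² = (3*(-4*(-5)) - 15)² = (3*20 - 15)² = (60 - 15)² = 45² = 2025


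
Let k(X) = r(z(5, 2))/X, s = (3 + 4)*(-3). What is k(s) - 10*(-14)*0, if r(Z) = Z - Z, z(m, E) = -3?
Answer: 0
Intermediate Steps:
r(Z) = 0
s = -21 (s = 7*(-3) = -21)
k(X) = 0 (k(X) = 0/X = 0)
k(s) - 10*(-14)*0 = 0 - 10*(-14)*0 = 0 + 140*0 = 0 + 0 = 0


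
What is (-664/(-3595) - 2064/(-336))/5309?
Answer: 159233/133600985 ≈ 0.0011919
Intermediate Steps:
(-664/(-3595) - 2064/(-336))/5309 = (-664*(-1/3595) - 2064*(-1/336))*(1/5309) = (664/3595 + 43/7)*(1/5309) = (159233/25165)*(1/5309) = 159233/133600985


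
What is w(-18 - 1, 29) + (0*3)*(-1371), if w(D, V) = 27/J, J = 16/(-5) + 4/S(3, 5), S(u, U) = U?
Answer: -45/4 ≈ -11.250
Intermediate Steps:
J = -12/5 (J = 16/(-5) + 4/5 = 16*(-⅕) + 4*(⅕) = -16/5 + ⅘ = -12/5 ≈ -2.4000)
w(D, V) = -45/4 (w(D, V) = 27/(-12/5) = 27*(-5/12) = -45/4)
w(-18 - 1, 29) + (0*3)*(-1371) = -45/4 + (0*3)*(-1371) = -45/4 + 0*(-1371) = -45/4 + 0 = -45/4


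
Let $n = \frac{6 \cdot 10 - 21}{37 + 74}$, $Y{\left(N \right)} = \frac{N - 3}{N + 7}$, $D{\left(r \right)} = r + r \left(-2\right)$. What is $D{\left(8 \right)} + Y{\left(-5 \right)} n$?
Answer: $- \frac{348}{37} \approx -9.4054$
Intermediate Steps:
$D{\left(r \right)} = - r$ ($D{\left(r \right)} = r - 2 r = - r$)
$Y{\left(N \right)} = \frac{-3 + N}{7 + N}$
$n = \frac{13}{37}$ ($n = \frac{60 - 21}{111} = 39 \cdot \frac{1}{111} = \frac{13}{37} \approx 0.35135$)
$D{\left(8 \right)} + Y{\left(-5 \right)} n = \left(-1\right) 8 + \frac{-3 - 5}{7 - 5} \cdot \frac{13}{37} = -8 + \frac{1}{2} \left(-8\right) \frac{13}{37} = -8 - \frac{52}{37} = - \frac{348}{37}$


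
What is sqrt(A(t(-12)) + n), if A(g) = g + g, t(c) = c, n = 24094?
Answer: sqrt(24070) ≈ 155.15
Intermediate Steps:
A(g) = 2*g
sqrt(A(t(-12)) + n) = sqrt(2*(-12) + 24094) = sqrt(-24 + 24094) = sqrt(24070)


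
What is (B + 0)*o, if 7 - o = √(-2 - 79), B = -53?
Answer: -371 + 477*I ≈ -371.0 + 477.0*I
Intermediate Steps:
o = 7 - 9*I (o = 7 - √(-2 - 79) = 7 - √(-81) = 7 - 9*I ≈ 7.0 - 9.0*I)
(B + 0)*o = (-53 + 0)*(7 - 9*I) = -53*(7 - 9*I) = -371 + 477*I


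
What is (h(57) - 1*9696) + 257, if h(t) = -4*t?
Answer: -9667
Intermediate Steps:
(h(57) - 1*9696) + 257 = (-4*57 - 1*9696) + 257 = (-228 - 9696) + 257 = -9924 + 257 = -9667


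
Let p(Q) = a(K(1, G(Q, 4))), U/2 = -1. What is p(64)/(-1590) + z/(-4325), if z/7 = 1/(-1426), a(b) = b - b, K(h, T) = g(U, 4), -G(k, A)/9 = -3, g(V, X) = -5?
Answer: 7/6167450 ≈ 1.1350e-6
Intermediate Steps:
U = -2 (U = 2*(-1) = -2)
G(k, A) = 27 (G(k, A) = -9*(-3) = 27)
K(h, T) = -5
a(b) = 0
p(Q) = 0
z = -7/1426 (z = 7/(-1426) = 7*(-1/1426) = -7/1426 ≈ -0.0049088)
p(64)/(-1590) + z/(-4325) = 0/(-1590) - 7/1426/(-4325) = 0*(-1/1590) - 7/1426*(-1/4325) = 0 + 7/6167450 = 7/6167450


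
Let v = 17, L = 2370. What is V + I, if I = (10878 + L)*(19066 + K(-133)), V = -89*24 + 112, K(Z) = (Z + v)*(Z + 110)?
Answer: 287930008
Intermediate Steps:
K(Z) = (17 + Z)*(110 + Z) (K(Z) = (Z + 17)*(Z + 110) = (17 + Z)*(110 + Z))
V = -2024 (V = -2136 + 112 = -2024)
I = 287932032 (I = (10878 + 2370)*(19066 + (1870 + (-133)² + 127*(-133))) = 13248*(19066 + (1870 + 17689 - 16891)) = 13248*(19066 + 2668) = 13248*21734 = 287932032)
V + I = -2024 + 287932032 = 287930008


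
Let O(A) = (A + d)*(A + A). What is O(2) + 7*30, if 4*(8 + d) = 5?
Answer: 191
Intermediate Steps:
d = -27/4 (d = -8 + (1/4)*5 = -8 + 5/4 = -27/4 ≈ -6.7500)
O(A) = 2*A*(-27/4 + A) (O(A) = (A - 27/4)*(A + A) = (-27/4 + A)*(2*A) = 2*A*(-27/4 + A))
O(2) + 7*30 = (1/2)*2*(-27 + 4*2) + 7*30 = (1/2)*2*(-27 + 8) + 210 = (1/2)*2*(-19) + 210 = -19 + 210 = 191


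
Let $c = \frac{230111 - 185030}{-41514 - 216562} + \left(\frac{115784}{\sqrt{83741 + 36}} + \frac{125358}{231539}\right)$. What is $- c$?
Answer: $- \frac{3130554507}{8536379852} - \frac{115784 \sqrt{83777}}{83777} \approx -400.39$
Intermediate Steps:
$c = \frac{3130554507}{8536379852} + \frac{115784 \sqrt{83777}}{83777}$ ($c = \frac{45081}{-258076} + \left(\frac{115784}{\sqrt{83777}} + 125358 \cdot \frac{1}{231539}\right) = 45081 \left(- \frac{1}{258076}\right) + \left(115784 \frac{\sqrt{83777}}{83777} + \frac{125358}{231539}\right) = - \frac{45081}{258076} + \left(\frac{115784 \sqrt{83777}}{83777} + \frac{125358}{231539}\right) = - \frac{45081}{258076} + \left(\frac{125358}{231539} + \frac{115784 \sqrt{83777}}{83777}\right) = \frac{3130554507}{8536379852} + \frac{115784 \sqrt{83777}}{83777} \approx 400.39$)
$- c = - (\frac{3130554507}{8536379852} + \frac{115784 \sqrt{83777}}{83777}) = - \frac{3130554507}{8536379852} - \frac{115784 \sqrt{83777}}{83777}$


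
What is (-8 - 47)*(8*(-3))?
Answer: 1320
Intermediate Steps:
(-8 - 47)*(8*(-3)) = -55*(-24) = 1320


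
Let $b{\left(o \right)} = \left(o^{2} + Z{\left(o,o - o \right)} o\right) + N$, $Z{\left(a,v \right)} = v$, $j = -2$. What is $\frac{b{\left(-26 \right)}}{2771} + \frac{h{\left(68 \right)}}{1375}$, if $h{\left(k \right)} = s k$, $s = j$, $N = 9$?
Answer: $\frac{565019}{3810125} \approx 0.14829$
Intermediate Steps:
$s = -2$
$h{\left(k \right)} = - 2 k$
$b{\left(o \right)} = 9 + o^{2}$ ($b{\left(o \right)} = \left(o^{2} + \left(o - o\right) o\right) + 9 = \left(o^{2} + 0 o\right) + 9 = \left(o^{2} + 0\right) + 9 = o^{2} + 9 = 9 + o^{2}$)
$\frac{b{\left(-26 \right)}}{2771} + \frac{h{\left(68 \right)}}{1375} = \frac{9 + \left(-26\right)^{2}}{2771} + \frac{\left(-2\right) 68}{1375} = \left(9 + 676\right) \frac{1}{2771} - \frac{136}{1375} = 685 \cdot \frac{1}{2771} - \frac{136}{1375} = \frac{685}{2771} - \frac{136}{1375} = \frac{565019}{3810125}$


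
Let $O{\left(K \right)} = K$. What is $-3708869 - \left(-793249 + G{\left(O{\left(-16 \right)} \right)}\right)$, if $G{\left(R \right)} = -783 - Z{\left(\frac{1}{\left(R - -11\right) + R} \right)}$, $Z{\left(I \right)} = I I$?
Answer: $- \frac{1285443116}{441} \approx -2.9148 \cdot 10^{6}$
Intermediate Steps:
$Z{\left(I \right)} = I^{2}$
$G{\left(R \right)} = -783 - \frac{1}{\left(11 + 2 R\right)^{2}}$ ($G{\left(R \right)} = -783 - \left(\frac{1}{\left(R - -11\right) + R}\right)^{2} = -783 - \left(\frac{1}{\left(R + 11\right) + R}\right)^{2} = -783 - \left(\frac{1}{\left(11 + R\right) + R}\right)^{2} = -783 - \left(\frac{1}{11 + 2 R}\right)^{2} = -783 - \frac{1}{\left(11 + 2 R\right)^{2}}$)
$-3708869 - \left(-793249 + G{\left(O{\left(-16 \right)} \right)}\right) = -3708869 + \left(793249 - \left(-783 - \frac{1}{\left(11 + 2 \left(-16\right)\right)^{2}}\right)\right) = -3708869 + \left(793249 - \left(-783 - \frac{1}{\left(11 - 32\right)^{2}}\right)\right) = -3708869 + \left(793249 - \left(-783 - \frac{1}{441}\right)\right) = -3708869 + \left(793249 - - \frac{345304}{441}\right) = -3708869 + \left(793249 + \frac{345304}{441}\right) = -3708869 + \frac{350168113}{441} = - \frac{1285443116}{441}$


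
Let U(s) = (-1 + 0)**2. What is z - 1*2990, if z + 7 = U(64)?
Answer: -2996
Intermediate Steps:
U(s) = 1 (U(s) = (-1)**2 = 1)
z = -6 (z = -7 + 1 = -6)
z - 1*2990 = -6 - 1*2990 = -6 - 2990 = -2996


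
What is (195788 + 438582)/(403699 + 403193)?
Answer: 317185/403446 ≈ 0.78619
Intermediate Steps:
(195788 + 438582)/(403699 + 403193) = 634370/806892 = 634370*(1/806892) = 317185/403446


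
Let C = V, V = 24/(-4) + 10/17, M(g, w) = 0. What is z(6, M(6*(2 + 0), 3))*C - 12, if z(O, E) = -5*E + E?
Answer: -12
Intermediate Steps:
z(O, E) = -4*E
V = -92/17 (V = 24*(-¼) + 10*(1/17) = -6 + 10/17 = -92/17 ≈ -5.4118)
C = -92/17 ≈ -5.4118
z(6, M(6*(2 + 0), 3))*C - 12 = -4*0*(-92/17) - 12 = 0*(-92/17) - 12 = 0 - 12 = -12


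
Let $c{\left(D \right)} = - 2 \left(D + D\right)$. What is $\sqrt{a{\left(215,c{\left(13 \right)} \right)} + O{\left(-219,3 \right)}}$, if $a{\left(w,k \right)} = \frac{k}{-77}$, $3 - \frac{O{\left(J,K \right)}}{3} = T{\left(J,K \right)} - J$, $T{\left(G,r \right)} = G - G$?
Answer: $\frac{2 i \sqrt{959497}}{77} \approx 25.443 i$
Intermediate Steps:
$T{\left(G,r \right)} = 0$
$c{\left(D \right)} = - 4 D$ ($c{\left(D \right)} = - 2 \cdot 2 D = - 4 D$)
$O{\left(J,K \right)} = 9 + 3 J$ ($O{\left(J,K \right)} = 9 - 3 \left(0 - J\right) = 9 - 3 \left(- J\right) = 9 + 3 J$)
$a{\left(w,k \right)} = - \frac{k}{77}$ ($a{\left(w,k \right)} = k \left(- \frac{1}{77}\right) = - \frac{k}{77}$)
$\sqrt{a{\left(215,c{\left(13 \right)} \right)} + O{\left(-219,3 \right)}} = \sqrt{- \frac{\left(-4\right) 13}{77} + \left(9 + 3 \left(-219\right)\right)} = \sqrt{\left(- \frac{1}{77}\right) \left(-52\right) + \left(9 - 657\right)} = \sqrt{\frac{52}{77} - 648} = \sqrt{- \frac{49844}{77}} = \frac{2 i \sqrt{959497}}{77}$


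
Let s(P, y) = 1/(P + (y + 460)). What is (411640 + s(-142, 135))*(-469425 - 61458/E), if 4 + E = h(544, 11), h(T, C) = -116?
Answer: -1748790976678697/9060 ≈ -1.9302e+11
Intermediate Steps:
E = -120 (E = -4 - 116 = -120)
s(P, y) = 1/(460 + P + y) (s(P, y) = 1/(P + (460 + y)) = 1/(460 + P + y))
(411640 + s(-142, 135))*(-469425 - 61458/E) = (411640 + 1/(460 - 142 + 135))*(-469425 - 61458/(-120)) = (411640 + 1/453)*(-469425 - 61458*(-1/120)) = (411640 + 1/453)*(-469425 + 10243/20) = (186472921/453)*(-9378257/20) = -1748790976678697/9060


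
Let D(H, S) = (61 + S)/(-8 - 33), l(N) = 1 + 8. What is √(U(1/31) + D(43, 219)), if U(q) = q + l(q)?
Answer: 20*√8897/1271 ≈ 1.4842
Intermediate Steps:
l(N) = 9
D(H, S) = -61/41 - S/41 (D(H, S) = (61 + S)/(-41) = (61 + S)*(-1/41) = -61/41 - S/41)
U(q) = 9 + q (U(q) = q + 9 = 9 + q)
√(U(1/31) + D(43, 219)) = √((9 + 1/31) + (-61/41 - 1/41*219)) = √((9 + 1/31) + (-61/41 - 219/41)) = √(280/31 - 280/41) = √(2800/1271) = 20*√8897/1271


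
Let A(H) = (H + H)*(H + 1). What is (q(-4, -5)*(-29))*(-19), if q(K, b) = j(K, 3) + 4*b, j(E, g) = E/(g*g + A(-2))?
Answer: -145464/13 ≈ -11190.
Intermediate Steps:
A(H) = 2*H*(1 + H) (A(H) = (2*H)*(1 + H) = 2*H*(1 + H))
j(E, g) = E/(4 + g²) (j(E, g) = E/(g*g + 2*(-2)*(1 - 2)) = E/(g² + 2*(-2)*(-1)) = E/(g² + 4) = E/(4 + g²))
q(K, b) = 4*b + K/13 (q(K, b) = K/(4 + 3²) + 4*b = K/(4 + 9) + 4*b = K/13 + 4*b = 4*b + K/13)
(q(-4, -5)*(-29))*(-19) = ((4*(-5) + (1/13)*(-4))*(-29))*(-19) = ((-20 - 4/13)*(-29))*(-19) = -264/13*(-29)*(-19) = (7656/13)*(-19) = -145464/13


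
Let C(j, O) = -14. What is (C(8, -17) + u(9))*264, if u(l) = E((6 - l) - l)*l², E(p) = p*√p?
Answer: -3696 - 513216*I*√3 ≈ -3696.0 - 8.8892e+5*I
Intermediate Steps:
E(p) = p^(3/2)
u(l) = l²*(6 - 2*l)^(3/2) (u(l) = ((6 - l) - l)^(3/2)*l² = (6 - 2*l)^(3/2)*l² = l²*(6 - 2*l)^(3/2))
(C(8, -17) + u(9))*264 = (-14 + 2*√2*9²*(3 - 1*9)^(3/2))*264 = (-14 + 2*√2*81*(3 - 9)^(3/2))*264 = (-14 + 2*√2*81*(-6)^(3/2))*264 = (-14 + 2*√2*81*(-6*I*√6))*264 = (-14 - 1944*I*√3)*264 = -3696 - 513216*I*√3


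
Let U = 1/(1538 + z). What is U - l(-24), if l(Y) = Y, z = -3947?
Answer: 57815/2409 ≈ 24.000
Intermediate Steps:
U = -1/2409 (U = 1/(1538 - 3947) = 1/(-2409) = -1/2409 ≈ -0.00041511)
U - l(-24) = -1/2409 - 1*(-24) = -1/2409 + 24 = 57815/2409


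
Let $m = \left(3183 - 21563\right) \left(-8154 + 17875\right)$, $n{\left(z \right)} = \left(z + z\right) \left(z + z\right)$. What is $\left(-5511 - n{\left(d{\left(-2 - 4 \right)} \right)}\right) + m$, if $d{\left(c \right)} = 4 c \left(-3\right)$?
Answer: $-178698227$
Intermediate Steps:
$d{\left(c \right)} = - 12 c$
$n{\left(z \right)} = 4 z^{2}$ ($n{\left(z \right)} = 2 z 2 z = 4 z^{2}$)
$m = -178671980$ ($m = \left(-18380\right) 9721 = -178671980$)
$\left(-5511 - n{\left(d{\left(-2 - 4 \right)} \right)}\right) + m = \left(-5511 - 4 \left(- 12 \left(-2 - 4\right)\right)^{2}\right) - 178671980 = \left(-5511 - 4 \left(\left(-12\right) \left(-6\right)\right)^{2}\right) - 178671980 = \left(-5511 - 4 \cdot 72^{2}\right) - 178671980 = \left(-5511 - 4 \cdot 5184\right) - 178671980 = \left(-5511 - 20736\right) - 178671980 = -26247 - 178671980 = -178698227$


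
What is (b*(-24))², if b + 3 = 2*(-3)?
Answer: 46656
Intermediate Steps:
b = -9 (b = -3 + 2*(-3) = -3 - 6 = -9)
(b*(-24))² = (-9*(-24))² = 216² = 46656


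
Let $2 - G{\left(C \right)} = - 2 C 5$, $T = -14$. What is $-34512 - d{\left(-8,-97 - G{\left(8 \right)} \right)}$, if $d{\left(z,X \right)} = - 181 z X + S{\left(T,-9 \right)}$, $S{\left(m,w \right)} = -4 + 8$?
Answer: $224676$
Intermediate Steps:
$S{\left(m,w \right)} = 4$
$G{\left(C \right)} = 2 + 10 C$ ($G{\left(C \right)} = 2 - - 2 C 5 = 2 - - 10 C = 2 + 10 C$)
$d{\left(z,X \right)} = 4 - 181 X z$ ($d{\left(z,X \right)} = - 181 z X + 4 = - 181 X z + 4 = 4 - 181 X z$)
$-34512 - d{\left(-8,-97 - G{\left(8 \right)} \right)} = -34512 - \left(4 - 181 \left(-97 - \left(2 + 10 \cdot 8\right)\right) \left(-8\right)\right) = -34512 - \left(4 - 181 \left(-97 - \left(2 + 80\right)\right) \left(-8\right)\right) = -34512 - \left(4 - 181 \left(-97 - 82\right) \left(-8\right)\right) = -34512 - \left(4 - \left(-32399\right) \left(-8\right)\right) = -34512 - \left(4 - 259192\right) = -34512 - -259188 = -34512 + 259188 = 224676$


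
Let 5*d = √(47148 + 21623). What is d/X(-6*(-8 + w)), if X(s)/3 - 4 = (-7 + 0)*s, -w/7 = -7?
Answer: √68771/25890 ≈ 0.010129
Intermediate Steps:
w = 49 (w = -7*(-7) = 49)
d = √68771/5 (d = √(47148 + 21623)/5 = √68771/5 ≈ 52.448)
X(s) = 12 - 21*s (X(s) = 12 + 3*((-7 + 0)*s) = 12 + 3*(-7*s) = 12 - 21*s)
d/X(-6*(-8 + w)) = (√68771/5)/(12 - (-126)*(-8 + 49)) = (√68771/5)/(12 - (-126)*41) = (√68771/5)/(12 - 21*(-246)) = (√68771/5)/(12 + 5166) = (√68771/5)/5178 = (√68771/5)*(1/5178) = √68771/25890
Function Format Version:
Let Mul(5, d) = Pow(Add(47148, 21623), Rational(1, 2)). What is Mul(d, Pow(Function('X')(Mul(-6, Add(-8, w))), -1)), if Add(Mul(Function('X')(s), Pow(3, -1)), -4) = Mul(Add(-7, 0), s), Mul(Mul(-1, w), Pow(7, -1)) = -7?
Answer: Mul(Rational(1, 25890), Pow(68771, Rational(1, 2))) ≈ 0.010129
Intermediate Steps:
w = 49 (w = Mul(-7, -7) = 49)
d = Mul(Rational(1, 5), Pow(68771, Rational(1, 2))) (d = Mul(Rational(1, 5), Pow(Add(47148, 21623), Rational(1, 2))) = Mul(Rational(1, 5), Pow(68771, Rational(1, 2))) ≈ 52.448)
Function('X')(s) = Add(12, Mul(-21, s)) (Function('X')(s) = Add(12, Mul(3, Mul(Add(-7, 0), s))) = Add(12, Mul(3, Mul(-7, s))) = Add(12, Mul(-21, s)))
Mul(d, Pow(Function('X')(Mul(-6, Add(-8, w))), -1)) = Mul(Mul(Rational(1, 5), Pow(68771, Rational(1, 2))), Pow(Add(12, Mul(-21, Mul(-6, Add(-8, 49)))), -1)) = Mul(Mul(Rational(1, 5), Pow(68771, Rational(1, 2))), Pow(Add(12, Mul(-21, Mul(-6, 41))), -1)) = Mul(Mul(Rational(1, 5), Pow(68771, Rational(1, 2))), Pow(Add(12, Mul(-21, -246)), -1)) = Mul(Mul(Rational(1, 5), Pow(68771, Rational(1, 2))), Pow(Add(12, 5166), -1)) = Mul(Mul(Rational(1, 5), Pow(68771, Rational(1, 2))), Pow(5178, -1)) = Mul(Mul(Rational(1, 5), Pow(68771, Rational(1, 2))), Rational(1, 5178)) = Mul(Rational(1, 25890), Pow(68771, Rational(1, 2)))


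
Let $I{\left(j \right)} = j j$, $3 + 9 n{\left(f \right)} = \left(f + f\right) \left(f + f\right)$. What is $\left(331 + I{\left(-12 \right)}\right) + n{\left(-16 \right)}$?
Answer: $\frac{5296}{9} \approx 588.44$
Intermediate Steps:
$n{\left(f \right)} = - \frac{1}{3} + \frac{4 f^{2}}{9}$ ($n{\left(f \right)} = - \frac{1}{3} + \frac{\left(f + f\right) \left(f + f\right)}{9} = - \frac{1}{3} + \frac{2 f 2 f}{9} = - \frac{1}{3} + \frac{4 f^{2}}{9}$)
$I{\left(j \right)} = j^{2}$
$\left(331 + I{\left(-12 \right)}\right) + n{\left(-16 \right)} = \left(331 + \left(-12\right)^{2}\right) - \left(\frac{1}{3} - \frac{4 \left(-16\right)^{2}}{9}\right) = \left(331 + 144\right) + \left(- \frac{1}{3} + \frac{4}{9} \cdot 256\right) = 475 + \left(- \frac{1}{3} + \frac{1024}{9}\right) = 475 + \frac{1021}{9} = \frac{5296}{9}$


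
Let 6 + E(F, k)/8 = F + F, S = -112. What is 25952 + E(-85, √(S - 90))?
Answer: 24544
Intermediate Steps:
E(F, k) = -48 + 16*F (E(F, k) = -48 + 8*(F + F) = -48 + 8*(2*F) = -48 + 16*F)
25952 + E(-85, √(S - 90)) = 25952 + (-48 + 16*(-85)) = 25952 + (-48 - 1360) = 25952 - 1408 = 24544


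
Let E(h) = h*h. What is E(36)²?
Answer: 1679616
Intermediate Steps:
E(h) = h²
E(36)² = (36²)² = 1296² = 1679616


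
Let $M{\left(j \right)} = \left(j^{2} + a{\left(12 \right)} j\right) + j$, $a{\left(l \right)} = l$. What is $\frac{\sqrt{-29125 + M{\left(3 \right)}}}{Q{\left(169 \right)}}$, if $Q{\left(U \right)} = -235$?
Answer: $- \frac{i \sqrt{29077}}{235} \approx - 0.72562 i$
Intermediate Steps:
$M{\left(j \right)} = j^{2} + 13 j$ ($M{\left(j \right)} = \left(j^{2} + 12 j\right) + j = j^{2} + 13 j$)
$\frac{\sqrt{-29125 + M{\left(3 \right)}}}{Q{\left(169 \right)}} = \frac{\sqrt{-29125 + 3 \left(13 + 3\right)}}{-235} = \sqrt{-29125 + 3 \cdot 16} \left(- \frac{1}{235}\right) = \sqrt{-29125 + 48} \left(- \frac{1}{235}\right) = \sqrt{-29077} \left(- \frac{1}{235}\right) = i \sqrt{29077} \left(- \frac{1}{235}\right) = - \frac{i \sqrt{29077}}{235}$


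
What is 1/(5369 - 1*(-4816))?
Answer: 1/10185 ≈ 9.8184e-5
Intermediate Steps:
1/(5369 - 1*(-4816)) = 1/(5369 + 4816) = 1/10185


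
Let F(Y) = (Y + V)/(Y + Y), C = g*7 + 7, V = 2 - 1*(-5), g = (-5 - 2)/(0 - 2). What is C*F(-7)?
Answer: 0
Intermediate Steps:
g = 7/2 (g = -7/(-2) = -7*(-1/2) = 7/2 ≈ 3.5000)
V = 7 (V = 2 + 5 = 7)
C = 63/2 (C = (7/2)*7 + 7 = 49/2 + 7 = 63/2 ≈ 31.500)
F(Y) = (7 + Y)/(2*Y) (F(Y) = (Y + 7)/(Y + Y) = (7 + Y)/((2*Y)) = (7 + Y)*(1/(2*Y)) = (7 + Y)/(2*Y))
C*F(-7) = 63*((1/2)*(7 - 7)/(-7))/2 = 63*((1/2)*(-1/7)*0)/2 = (63/2)*0 = 0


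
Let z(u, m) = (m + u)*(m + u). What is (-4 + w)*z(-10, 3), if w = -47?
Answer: -2499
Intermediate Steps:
z(u, m) = (m + u)²
(-4 + w)*z(-10, 3) = (-4 - 47)*(3 - 10)² = -51*(-7)² = -51*49 = -2499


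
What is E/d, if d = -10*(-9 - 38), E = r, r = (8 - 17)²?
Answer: 81/470 ≈ 0.17234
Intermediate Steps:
r = 81 (r = (-9)² = 81)
E = 81
d = 470 (d = -10*(-47) = 470)
E/d = 81/470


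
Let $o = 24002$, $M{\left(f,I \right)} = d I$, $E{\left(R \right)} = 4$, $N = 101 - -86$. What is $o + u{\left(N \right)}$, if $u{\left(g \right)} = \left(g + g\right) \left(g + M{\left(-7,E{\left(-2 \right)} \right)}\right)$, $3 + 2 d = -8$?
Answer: $85712$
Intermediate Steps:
$d = - \frac{11}{2}$ ($d = - \frac{3}{2} + \frac{1}{2} \left(-8\right) = - \frac{3}{2} - 4 = - \frac{11}{2} \approx -5.5$)
$N = 187$ ($N = 101 + 86 = 187$)
$M{\left(f,I \right)} = - \frac{11 I}{2}$
$u{\left(g \right)} = 2 g \left(-22 + g\right)$ ($u{\left(g \right)} = \left(g + g\right) \left(g - 22\right) = 2 g \left(g - 22\right) = 2 g \left(-22 + g\right)$)
$o + u{\left(N \right)} = 24002 + 2 \cdot 187 \left(-22 + 187\right) = 24002 + 2 \cdot 187 \cdot 165 = 24002 + 61710 = 85712$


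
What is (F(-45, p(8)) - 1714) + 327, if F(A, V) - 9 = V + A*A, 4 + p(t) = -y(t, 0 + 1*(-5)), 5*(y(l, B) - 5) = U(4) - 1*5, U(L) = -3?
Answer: 3198/5 ≈ 639.60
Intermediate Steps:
y(l, B) = 17/5 (y(l, B) = 5 + (-3 - 1*5)/5 = 5 + (-3 - 5)/5 = 5 + (⅕)*(-8) = 5 - 8/5 = 17/5)
p(t) = -37/5 (p(t) = -4 - 1*17/5 = -4 - 17/5 = -37/5)
F(A, V) = 9 + V + A² (F(A, V) = 9 + (V + A*A) = 9 + (V + A²) = 9 + V + A²)
(F(-45, p(8)) - 1714) + 327 = ((9 - 37/5 + (-45)²) - 1714) + 327 = ((9 - 37/5 + 2025) - 1714) + 327 = (10133/5 - 1714) + 327 = 1563/5 + 327 = 3198/5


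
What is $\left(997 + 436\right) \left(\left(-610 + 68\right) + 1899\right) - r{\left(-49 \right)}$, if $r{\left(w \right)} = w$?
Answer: $1944630$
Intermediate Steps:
$\left(997 + 436\right) \left(\left(-610 + 68\right) + 1899\right) - r{\left(-49 \right)} = \left(997 + 436\right) \left(\left(-610 + 68\right) + 1899\right) - -49 = 1433 \left(-542 + 1899\right) + 49 = 1433 \cdot 1357 + 49 = 1944581 + 49 = 1944630$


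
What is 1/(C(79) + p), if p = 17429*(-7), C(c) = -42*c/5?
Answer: -5/613333 ≈ -8.1522e-6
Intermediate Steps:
C(c) = -42*c/5
p = -122003
1/(C(79) + p) = 1/(-42/5*79 - 122003) = 1/(-3318/5 - 122003) = 1/(-613333/5) = -5/613333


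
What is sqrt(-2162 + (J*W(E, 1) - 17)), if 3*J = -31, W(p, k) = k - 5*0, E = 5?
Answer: 2*I*sqrt(4926)/3 ≈ 46.79*I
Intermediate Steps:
W(p, k) = k (W(p, k) = k + 0 = k)
J = -31/3 (J = (1/3)*(-31) = -31/3 ≈ -10.333)
sqrt(-2162 + (J*W(E, 1) - 17)) = sqrt(-2162 + (-31/3*1 - 17)) = sqrt(-2162 + (-31/3 - 17)) = sqrt(-2162 - 82/3) = sqrt(-6568/3) = 2*I*sqrt(4926)/3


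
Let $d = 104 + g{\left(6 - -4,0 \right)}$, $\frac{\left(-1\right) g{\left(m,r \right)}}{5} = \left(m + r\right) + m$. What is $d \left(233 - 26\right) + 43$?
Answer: $871$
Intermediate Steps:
$g{\left(m,r \right)} = - 10 m - 5 r$ ($g{\left(m,r \right)} = - 5 \left(\left(m + r\right) + m\right) = - 5 \left(r + 2 m\right) = - 10 m - 5 r$)
$d = 4$ ($d = 104 - 10 \left(6 - -4\right) = 104 + \left(- 10 \left(6 + 4\right) + 0\right) = 104 + \left(\left(-10\right) 10 + 0\right) = 104 + \left(-100 + 0\right) = 104 - 100 = 4$)
$d \left(233 - 26\right) + 43 = 4 \left(233 - 26\right) + 43 = 4 \cdot 207 + 43 = 828 + 43 = 871$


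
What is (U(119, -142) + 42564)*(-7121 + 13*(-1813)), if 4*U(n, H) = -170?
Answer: -1304984835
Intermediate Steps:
U(n, H) = -85/2 (U(n, H) = (¼)*(-170) = -85/2)
(U(119, -142) + 42564)*(-7121 + 13*(-1813)) = (-85/2 + 42564)*(-7121 + 13*(-1813)) = 85043*(-7121 - 23569)/2 = (85043/2)*(-30690) = -1304984835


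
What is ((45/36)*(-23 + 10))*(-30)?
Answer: 975/2 ≈ 487.50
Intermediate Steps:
((45/36)*(-23 + 10))*(-30) = ((45*(1/36))*(-13))*(-30) = ((5/4)*(-13))*(-30) = -65/4*(-30) = 975/2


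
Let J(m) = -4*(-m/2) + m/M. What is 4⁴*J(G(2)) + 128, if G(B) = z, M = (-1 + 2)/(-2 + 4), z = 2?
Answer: 2176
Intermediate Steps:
M = ½ (M = 1/2 = 1*(½) = ½ ≈ 0.50000)
G(B) = 2
J(m) = 4*m (J(m) = -4*(-m/2) + m/(½) = -(-2)*m + m*2 = 2*m + 2*m = 4*m)
4⁴*J(G(2)) + 128 = 4⁴*(4*2) + 128 = 256*8 + 128 = 2048 + 128 = 2176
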